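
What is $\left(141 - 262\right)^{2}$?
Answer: $14641$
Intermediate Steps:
$\left(141 - 262\right)^{2} = \left(-121\right)^{2} = 14641$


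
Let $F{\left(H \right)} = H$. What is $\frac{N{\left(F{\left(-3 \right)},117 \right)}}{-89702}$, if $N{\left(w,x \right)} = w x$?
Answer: $\frac{351}{89702} \approx 0.003913$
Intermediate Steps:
$\frac{N{\left(F{\left(-3 \right)},117 \right)}}{-89702} = \frac{\left(-3\right) 117}{-89702} = \left(-351\right) \left(- \frac{1}{89702}\right) = \frac{351}{89702}$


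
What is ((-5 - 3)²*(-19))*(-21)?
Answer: 25536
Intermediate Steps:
((-5 - 3)²*(-19))*(-21) = ((-8)²*(-19))*(-21) = (64*(-19))*(-21) = -1216*(-21) = 25536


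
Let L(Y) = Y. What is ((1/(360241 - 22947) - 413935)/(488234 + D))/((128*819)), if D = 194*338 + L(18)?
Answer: -46539263963/6527592044273664 ≈ -7.1296e-6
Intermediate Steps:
D = 65590 (D = 194*338 + 18 = 65572 + 18 = 65590)
((1/(360241 - 22947) - 413935)/(488234 + D))/((128*819)) = ((1/(360241 - 22947) - 413935)/(488234 + 65590))/((128*819)) = ((1/337294 - 413935)/553824)/104832 = ((1/337294 - 413935)*(1/553824))*(1/104832) = -139617791889/337294*1/553824*(1/104832) = -46539263963/62267170752*1/104832 = -46539263963/6527592044273664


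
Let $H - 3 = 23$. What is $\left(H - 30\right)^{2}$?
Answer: $16$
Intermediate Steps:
$H = 26$ ($H = 3 + 23 = 26$)
$\left(H - 30\right)^{2} = \left(26 - 30\right)^{2} = \left(-4\right)^{2} = 16$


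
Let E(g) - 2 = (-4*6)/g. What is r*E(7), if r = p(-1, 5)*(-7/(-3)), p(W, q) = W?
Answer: 10/3 ≈ 3.3333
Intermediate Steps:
r = -7/3 (r = -(-7)/(-3) = -(-7)*(-1)/3 = -1*7/3 = -7/3 ≈ -2.3333)
E(g) = 2 - 24/g (E(g) = 2 + (-4*6)/g = 2 - 24/g)
r*E(7) = -7*(2 - 24/7)/3 = -7/3*(-10/7) = 10/3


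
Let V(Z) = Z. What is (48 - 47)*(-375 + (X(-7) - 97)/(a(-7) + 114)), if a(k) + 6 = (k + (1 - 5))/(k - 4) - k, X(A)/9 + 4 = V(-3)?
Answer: -10915/29 ≈ -376.38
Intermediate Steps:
X(A) = -63 (X(A) = -36 + 9*(-3) = -36 - 27 = -63)
a(k) = -5 - k (a(k) = -6 + ((k + (1 - 5))/(k - 4) - k) = -6 + ((k - 4)/(-4 + k) - k) = -6 + ((-4 + k)/(-4 + k) - k) = -6 + (1 - k) = -5 - k)
(48 - 47)*(-375 + (X(-7) - 97)/(a(-7) + 114)) = (48 - 47)*(-375 + (-63 - 97)/((-5 - 1*(-7)) + 114)) = 1*(-375 - 160/((-5 + 7) + 114)) = 1*(-375 - 160/(2 + 114)) = 1*(-375 - 160/116) = 1*(-375 - 160*1/116) = 1*(-375 - 40/29) = 1*(-10915/29) = -10915/29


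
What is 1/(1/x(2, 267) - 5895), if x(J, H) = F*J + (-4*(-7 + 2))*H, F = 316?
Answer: -5972/35204939 ≈ -0.00016964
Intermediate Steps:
x(J, H) = 20*H + 316*J (x(J, H) = 316*J + (-4*(-7 + 2))*H = 316*J + (-4*(-5))*H = 316*J + 20*H = 20*H + 316*J)
1/(1/x(2, 267) - 5895) = 1/(1/(20*267 + 316*2) - 5895) = 1/(1/(5340 + 632) - 5895) = 1/(1/5972 - 5895) = 1/(-35204939/5972) = -5972/35204939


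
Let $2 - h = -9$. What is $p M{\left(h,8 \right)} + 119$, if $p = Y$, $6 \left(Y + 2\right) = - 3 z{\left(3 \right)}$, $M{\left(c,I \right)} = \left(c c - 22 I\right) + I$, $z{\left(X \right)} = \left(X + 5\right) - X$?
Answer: $\frac{661}{2} \approx 330.5$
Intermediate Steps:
$h = 11$ ($h = 2 - -9 = 2 + 9 = 11$)
$z{\left(X \right)} = 5$ ($z{\left(X \right)} = \left(5 + X\right) - X = 5$)
$M{\left(c,I \right)} = c^{2} - 21 I$ ($M{\left(c,I \right)} = \left(c^{2} - 22 I\right) + I = c^{2} - 21 I$)
$Y = - \frac{9}{2}$ ($Y = -2 + \frac{\left(-3\right) 5}{6} = -2 + \frac{1}{6} \left(-15\right) = -2 - \frac{5}{2} = - \frac{9}{2} \approx -4.5$)
$p = - \frac{9}{2} \approx -4.5$
$p M{\left(h,8 \right)} + 119 = - \frac{9 \left(11^{2} - 168\right)}{2} + 119 = - \frac{9 \left(121 - 168\right)}{2} + 119 = \left(- \frac{9}{2}\right) \left(-47\right) + 119 = \frac{423}{2} + 119 = \frac{661}{2}$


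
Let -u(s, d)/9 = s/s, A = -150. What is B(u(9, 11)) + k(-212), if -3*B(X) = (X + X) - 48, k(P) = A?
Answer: -128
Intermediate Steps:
u(s, d) = -9 (u(s, d) = -9*s/s = -9*1 = -9)
k(P) = -150
B(X) = 16 - 2*X/3 (B(X) = -((X + X) - 48)/3 = -(2*X - 48)/3 = -(-48 + 2*X)/3 = 16 - 2*X/3)
B(u(9, 11)) + k(-212) = (16 - 2/3*(-9)) - 150 = (16 + 6) - 150 = 22 - 150 = -128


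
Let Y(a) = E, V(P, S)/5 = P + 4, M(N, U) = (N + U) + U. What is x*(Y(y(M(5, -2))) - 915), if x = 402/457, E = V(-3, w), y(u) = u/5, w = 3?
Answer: -365820/457 ≈ -800.48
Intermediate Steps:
M(N, U) = N + 2*U
y(u) = u/5 (y(u) = u*(⅕) = u/5)
V(P, S) = 20 + 5*P (V(P, S) = 5*(P + 4) = 5*(4 + P) = 20 + 5*P)
E = 5 (E = 20 + 5*(-3) = 20 - 15 = 5)
Y(a) = 5
x = 402/457 (x = 402*(1/457) = 402/457 ≈ 0.87965)
x*(Y(y(M(5, -2))) - 915) = 402*(5 - 915)/457 = (402/457)*(-910) = -365820/457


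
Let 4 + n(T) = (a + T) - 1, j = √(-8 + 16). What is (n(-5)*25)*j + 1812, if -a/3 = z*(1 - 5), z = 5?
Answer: 1812 + 2500*√2 ≈ 5347.5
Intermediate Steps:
a = 60 (a = -15*(1 - 5) = -15*(-4) = -3*(-20) = 60)
j = 2*√2 (j = √8 = 2*√2 ≈ 2.8284)
n(T) = 55 + T (n(T) = -4 + ((60 + T) - 1) = -4 + (59 + T) = 55 + T)
(n(-5)*25)*j + 1812 = ((55 - 5)*25)*(2*√2) + 1812 = (50*25)*(2*√2) + 1812 = 1250*(2*√2) + 1812 = 2500*√2 + 1812 = 1812 + 2500*√2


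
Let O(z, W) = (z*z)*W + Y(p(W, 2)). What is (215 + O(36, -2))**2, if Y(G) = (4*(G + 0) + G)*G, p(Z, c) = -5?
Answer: 5071504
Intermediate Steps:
Y(G) = 5*G**2 (Y(G) = (4*G + G)*G = (5*G)*G = 5*G**2)
O(z, W) = 125 + W*z**2 (O(z, W) = (z*z)*W + 5*(-5)**2 = z**2*W + 5*25 = W*z**2 + 125 = 125 + W*z**2)
(215 + O(36, -2))**2 = (215 + (125 - 2*36**2))**2 = (215 + (125 - 2*1296))**2 = (215 + (125 - 2592))**2 = (215 - 2467)**2 = (-2252)**2 = 5071504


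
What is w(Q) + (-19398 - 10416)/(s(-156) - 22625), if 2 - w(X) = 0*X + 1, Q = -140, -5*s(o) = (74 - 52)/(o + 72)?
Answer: 11012179/4751239 ≈ 2.3177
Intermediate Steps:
s(o) = -22/(5*(72 + o)) (s(o) = -(74 - 52)/(5*(o + 72)) = -22/(5*(72 + o)))
w(X) = 1 (w(X) = 2 - (0*X + 1) = 2 - (0 + 1) = 2 - 1*1 = 2 - 1 = 1)
w(Q) + (-19398 - 10416)/(s(-156) - 22625) = 1 + (-19398 - 10416)/(-22/(360 + 5*(-156)) - 22625) = 1 - 29814/(-22/(360 - 780) - 22625) = 1 - 29814/(-22/(-420) - 22625) = 1 - 29814/(-22*(-1/420) - 22625) = 1 - 29814/(11/210 - 22625) = 1 - 29814/(-4751239/210) = 1 - 29814*(-210/4751239) = 1 + 6260940/4751239 = 11012179/4751239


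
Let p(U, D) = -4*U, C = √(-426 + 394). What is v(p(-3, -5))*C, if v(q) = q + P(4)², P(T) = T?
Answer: 112*I*√2 ≈ 158.39*I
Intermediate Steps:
C = 4*I*√2 (C = √(-32) = 4*I*√2 ≈ 5.6569*I)
v(q) = 16 + q (v(q) = q + 4² = q + 16 = 16 + q)
v(p(-3, -5))*C = (16 - 4*(-3))*(4*I*√2) = (16 + 12)*(4*I*√2) = 28*(4*I*√2) = 112*I*√2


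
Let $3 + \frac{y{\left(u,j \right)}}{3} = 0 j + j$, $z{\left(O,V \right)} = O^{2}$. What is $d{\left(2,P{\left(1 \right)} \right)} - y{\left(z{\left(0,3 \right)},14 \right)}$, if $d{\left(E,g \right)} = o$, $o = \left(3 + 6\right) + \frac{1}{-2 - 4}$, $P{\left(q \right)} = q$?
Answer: $- \frac{145}{6} \approx -24.167$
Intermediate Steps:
$y{\left(u,j \right)} = -9 + 3 j$ ($y{\left(u,j \right)} = -9 + 3 \left(0 j + j\right) = -9 + 3 \left(0 + j\right) = -9 + 3 j$)
$o = \frac{53}{6}$ ($o = 9 + \frac{1}{-6} = 9 - \frac{1}{6} = \frac{53}{6} \approx 8.8333$)
$d{\left(E,g \right)} = \frac{53}{6}$
$d{\left(2,P{\left(1 \right)} \right)} - y{\left(z{\left(0,3 \right)},14 \right)} = \frac{53}{6} - \left(-9 + 3 \cdot 14\right) = \frac{53}{6} - \left(-9 + 42\right) = \frac{53}{6} - 33 = - \frac{145}{6}$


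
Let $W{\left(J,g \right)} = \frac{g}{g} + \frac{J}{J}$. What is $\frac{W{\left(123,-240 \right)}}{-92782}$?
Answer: $- \frac{1}{46391} \approx -2.1556 \cdot 10^{-5}$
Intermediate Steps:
$W{\left(J,g \right)} = 2$ ($W{\left(J,g \right)} = 1 + 1 = 2$)
$\frac{W{\left(123,-240 \right)}}{-92782} = \frac{2}{-92782} = 2 \left(- \frac{1}{92782}\right) = - \frac{1}{46391}$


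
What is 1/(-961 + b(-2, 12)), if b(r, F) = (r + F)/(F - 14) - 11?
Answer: -1/977 ≈ -0.0010235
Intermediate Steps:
b(r, F) = -11 + (F + r)/(-14 + F) (b(r, F) = (F + r)/(-14 + F) - 11 = -11 + (F + r)/(-14 + F))
1/(-961 + b(-2, 12)) = 1/(-961 + (154 - 2 - 10*12)/(-14 + 12)) = 1/(-961 + (154 - 2 - 120)/(-2)) = 1/(-961 - ½*32) = 1/(-961 - 16) = 1/(-977) = -1/977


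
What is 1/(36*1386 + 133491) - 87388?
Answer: -16025823155/183387 ≈ -87388.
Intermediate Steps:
1/(36*1386 + 133491) - 87388 = 1/(49896 + 133491) - 87388 = 1/183387 - 87388 = -16025823155/183387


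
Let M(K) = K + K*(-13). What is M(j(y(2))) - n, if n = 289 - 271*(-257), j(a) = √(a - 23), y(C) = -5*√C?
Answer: -69936 - 12*I*√(23 + 5*√2) ≈ -69936.0 - 65.805*I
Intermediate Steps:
j(a) = √(-23 + a)
M(K) = -12*K (M(K) = K - 13*K = -12*K)
n = 69936 (n = 289 + 69647 = 69936)
M(j(y(2))) - n = -12*√(-23 - 5*√2) - 1*69936 = -12*√(-23 - 5*√2) - 69936 = -69936 - 12*√(-23 - 5*√2)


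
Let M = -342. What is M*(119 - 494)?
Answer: 128250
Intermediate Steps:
M*(119 - 494) = -342*(119 - 494) = -342*(-375) = 128250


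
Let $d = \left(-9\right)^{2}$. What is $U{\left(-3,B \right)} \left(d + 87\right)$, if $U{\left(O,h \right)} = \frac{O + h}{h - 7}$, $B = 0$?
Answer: $72$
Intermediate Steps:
$U{\left(O,h \right)} = \frac{O + h}{-7 + h}$
$d = 81$
$U{\left(-3,B \right)} \left(d + 87\right) = \frac{-3 + 0}{-7 + 0} \left(81 + 87\right) = \frac{1}{-7} \left(-3\right) 168 = \left(- \frac{1}{7}\right) \left(-3\right) 168 = \frac{3}{7} \cdot 168 = 72$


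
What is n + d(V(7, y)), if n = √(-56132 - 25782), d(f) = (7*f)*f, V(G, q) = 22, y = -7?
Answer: 3388 + I*√81914 ≈ 3388.0 + 286.21*I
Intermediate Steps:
d(f) = 7*f²
n = I*√81914 (n = √(-81914) = I*√81914 ≈ 286.21*I)
n + d(V(7, y)) = I*√81914 + 7*22² = I*√81914 + 7*484 = I*√81914 + 3388 = 3388 + I*√81914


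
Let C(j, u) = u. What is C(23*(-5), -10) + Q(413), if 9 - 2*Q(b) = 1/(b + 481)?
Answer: -9835/1788 ≈ -5.5006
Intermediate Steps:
Q(b) = 9/2 - 1/(2*(481 + b)) (Q(b) = 9/2 - 1/(2*(b + 481)) = 9/2 - 1/(2*(481 + b)))
C(23*(-5), -10) + Q(413) = -10 + (4328 + 9*413)/(2*(481 + 413)) = -10 + (½)*(4328 + 3717)/894 = -10 + (½)*(1/894)*8045 = -10 + 8045/1788 = -9835/1788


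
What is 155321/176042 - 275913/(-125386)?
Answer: 17011838813/5518300553 ≈ 3.0828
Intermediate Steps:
155321/176042 - 275913/(-125386) = 155321*(1/176042) - 275913*(-1/125386) = 155321/176042 + 275913/125386 = 17011838813/5518300553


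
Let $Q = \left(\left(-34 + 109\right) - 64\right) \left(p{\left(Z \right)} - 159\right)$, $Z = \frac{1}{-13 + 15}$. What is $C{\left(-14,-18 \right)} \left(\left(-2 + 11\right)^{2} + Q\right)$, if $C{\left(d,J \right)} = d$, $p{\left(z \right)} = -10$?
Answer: $24892$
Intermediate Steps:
$Z = \frac{1}{2} \approx 0.5$
$Q = -1859$ ($Q = \left(\left(-34 + 109\right) - 64\right) \left(-10 - 159\right) = \left(75 - 64\right) \left(-169\right) = 11 \left(-169\right) = -1859$)
$C{\left(-14,-18 \right)} \left(\left(-2 + 11\right)^{2} + Q\right) = - 14 \left(\left(-2 + 11\right)^{2} - 1859\right) = - 14 \left(9^{2} - 1859\right) = - 14 \left(81 - 1859\right) = \left(-14\right) \left(-1778\right) = 24892$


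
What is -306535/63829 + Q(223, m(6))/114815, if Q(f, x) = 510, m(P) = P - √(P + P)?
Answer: -7032452647/1465705327 ≈ -4.7980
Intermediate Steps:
m(P) = P - √2*√P (m(P) = P - √(2*P) = P - √2*√P)
-306535/63829 + Q(223, m(6))/114815 = -306535/63829 + 510/114815 = -306535*1/63829 + 510*(1/114815) = -306535/63829 + 102/22963 = -7032452647/1465705327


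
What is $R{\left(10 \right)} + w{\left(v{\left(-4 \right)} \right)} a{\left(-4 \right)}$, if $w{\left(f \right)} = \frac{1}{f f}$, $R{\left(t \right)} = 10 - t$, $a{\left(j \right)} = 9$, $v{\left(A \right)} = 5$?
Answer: $\frac{9}{25} \approx 0.36$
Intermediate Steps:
$w{\left(f \right)} = \frac{1}{f^{2}}$
$R{\left(10 \right)} + w{\left(v{\left(-4 \right)} \right)} a{\left(-4 \right)} = \left(10 - 10\right) + \frac{1}{25} \cdot 9 = 0 + \frac{9}{25} = \frac{9}{25}$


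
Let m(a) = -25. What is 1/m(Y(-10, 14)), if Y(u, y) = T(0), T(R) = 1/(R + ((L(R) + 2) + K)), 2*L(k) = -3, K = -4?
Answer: -1/25 ≈ -0.040000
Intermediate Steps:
L(k) = -3/2 (L(k) = (1/2)*(-3) = -3/2)
T(R) = 1/(-7/2 + R) (T(R) = 1/(R + ((-3/2 + 2) - 4)) = 1/(R + (1/2 - 4)) = 1/(R - 7/2) = 1/(-7/2 + R))
Y(u, y) = -2/7 (Y(u, y) = 2/(-7 + 2*0) = 2/(-7 + 0) = 2/(-7) = 2*(-1/7) = -2/7)
1/m(Y(-10, 14)) = 1/(-25) = -1/25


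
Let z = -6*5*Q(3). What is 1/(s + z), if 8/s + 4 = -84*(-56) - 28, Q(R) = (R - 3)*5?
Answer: 584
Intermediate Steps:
Q(R) = -15 + 5*R (Q(R) = (-3 + R)*5 = -15 + 5*R)
s = 1/584 (s = 8/(-4 + (-84*(-56) - 28)) = 8/(-4 + (4704 - 28)) = 8/(-4 + 4676) = 8/4672 = 8*(1/4672) = 1/584 ≈ 0.0017123)
z = 0 (z = -6*5*(-15 + 5*3) = -30*(-15 + 15) = -30*0 = -1*0 = 0)
1/(s + z) = 1/(1/584 + 0) = 1/(1/584) = 584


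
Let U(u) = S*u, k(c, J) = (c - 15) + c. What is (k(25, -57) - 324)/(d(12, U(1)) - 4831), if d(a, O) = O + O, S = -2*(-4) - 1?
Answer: 289/4817 ≈ 0.059996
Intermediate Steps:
S = 7 (S = 8 - 1 = 7)
k(c, J) = -15 + 2*c (k(c, J) = (-15 + c) + c = -15 + 2*c)
U(u) = 7*u
d(a, O) = 2*O
(k(25, -57) - 324)/(d(12, U(1)) - 4831) = ((-15 + 2*25) - 324)/(2*(7*1) - 4831) = ((-15 + 50) - 324)/(2*7 - 4831) = (35 - 324)/(14 - 4831) = -289/(-4817) = -289*(-1/4817) = 289/4817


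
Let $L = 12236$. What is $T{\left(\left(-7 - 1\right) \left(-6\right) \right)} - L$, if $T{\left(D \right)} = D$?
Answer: $-12188$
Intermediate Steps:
$T{\left(\left(-7 - 1\right) \left(-6\right) \right)} - L = \left(-7 - 1\right) \left(-6\right) - 12236 = \left(-8\right) \left(-6\right) - 12236 = 48 - 12236 = -12188$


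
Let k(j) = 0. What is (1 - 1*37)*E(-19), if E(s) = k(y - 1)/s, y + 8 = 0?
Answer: 0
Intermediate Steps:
y = -8 (y = -8 + 0 = -8)
E(s) = 0 (E(s) = 0/s = 0)
(1 - 1*37)*E(-19) = (1 - 1*37)*0 = (1 - 37)*0 = -36*0 = 0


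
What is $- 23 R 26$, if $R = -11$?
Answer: $6578$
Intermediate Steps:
$- 23 R 26 = \left(-23\right) \left(-11\right) 26 = 253 \cdot 26 = 6578$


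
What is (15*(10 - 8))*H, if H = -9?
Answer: -270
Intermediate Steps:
(15*(10 - 8))*H = (15*(10 - 8))*(-9) = (15*2)*(-9) = 30*(-9) = -270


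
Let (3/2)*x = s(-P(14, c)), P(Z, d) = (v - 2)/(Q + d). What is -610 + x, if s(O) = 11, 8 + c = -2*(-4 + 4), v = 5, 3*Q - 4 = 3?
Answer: -1808/3 ≈ -602.67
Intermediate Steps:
Q = 7/3 (Q = 4/3 + (⅓)*3 = 4/3 + 1 = 7/3 ≈ 2.3333)
c = -8 (c = -8 - 2*(-4 + 4) = -8 - 2*0 = -8 + 0 = -8)
P(Z, d) = 3/(7/3 + d) (P(Z, d) = (5 - 2)/(7/3 + d) = 3/(7/3 + d))
x = 22/3 (x = (⅔)*11 = 22/3 ≈ 7.3333)
-610 + x = -610 + 22/3 = -1808/3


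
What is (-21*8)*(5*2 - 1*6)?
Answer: -672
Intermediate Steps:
(-21*8)*(5*2 - 1*6) = -168*(10 - 6) = -168*4 = -672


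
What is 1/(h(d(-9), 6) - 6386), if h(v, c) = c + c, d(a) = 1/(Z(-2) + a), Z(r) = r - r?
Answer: -1/6374 ≈ -0.00015689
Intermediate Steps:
Z(r) = 0
d(a) = 1/a (d(a) = 1/(0 + a) = 1/a)
h(v, c) = 2*c
1/(h(d(-9), 6) - 6386) = 1/(2*6 - 6386) = 1/(12 - 6386) = 1/(-6374) = -1/6374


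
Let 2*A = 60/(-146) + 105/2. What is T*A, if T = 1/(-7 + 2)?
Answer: -1521/292 ≈ -5.2089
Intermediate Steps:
T = -⅕ (T = 1/(-5) = -⅕ ≈ -0.20000)
A = 7605/292 (A = (60/(-146) + 105/2)/2 = (60*(-1/146) + 105*(½))/2 = (-30/73 + 105/2)/2 = (½)*(7605/146) = 7605/292 ≈ 26.045)
T*A = -⅕*7605/292 = -1521/292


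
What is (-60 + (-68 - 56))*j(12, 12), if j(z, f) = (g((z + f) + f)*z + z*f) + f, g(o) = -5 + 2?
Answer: -22080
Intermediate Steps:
g(o) = -3
j(z, f) = f - 3*z + f*z (j(z, f) = (-3*z + z*f) + f = (-3*z + f*z) + f = f - 3*z + f*z)
(-60 + (-68 - 56))*j(12, 12) = (-60 + (-68 - 56))*(12 - 3*12 + 12*12) = (-60 - 124)*(12 - 36 + 144) = -184*120 = -22080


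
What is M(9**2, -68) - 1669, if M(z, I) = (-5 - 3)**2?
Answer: -1605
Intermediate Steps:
M(z, I) = 64 (M(z, I) = (-8)**2 = 64)
M(9**2, -68) - 1669 = 64 - 1669 = -1605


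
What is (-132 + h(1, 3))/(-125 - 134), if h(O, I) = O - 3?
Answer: 134/259 ≈ 0.51737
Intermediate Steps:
h(O, I) = -3 + O
(-132 + h(1, 3))/(-125 - 134) = (-132 + (-3 + 1))/(-125 - 134) = (-132 - 2)/(-259) = -134*(-1/259) = 134/259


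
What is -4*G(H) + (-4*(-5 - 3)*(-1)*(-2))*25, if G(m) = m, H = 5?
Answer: 1580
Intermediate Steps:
-4*G(H) + (-4*(-5 - 3)*(-1)*(-2))*25 = -4*5 + (-4*(-5 - 3)*(-1)*(-2))*25 = -20 + (-(-32)*(-1)*(-2))*25 = -20 + (-4*8*(-2))*25 = -20 - 32*(-2)*25 = -20 + 64*25 = -20 + 1600 = 1580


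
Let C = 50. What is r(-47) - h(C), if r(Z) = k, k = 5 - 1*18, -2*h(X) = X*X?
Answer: 1237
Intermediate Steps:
h(X) = -X**2/2 (h(X) = -X*X/2 = -X**2/2)
k = -13 (k = 5 - 18 = -13)
r(Z) = -13
r(-47) - h(C) = -13 - (-1)*50**2/2 = -13 - (-1)*2500/2 = -13 - 1*(-1250) = -13 + 1250 = 1237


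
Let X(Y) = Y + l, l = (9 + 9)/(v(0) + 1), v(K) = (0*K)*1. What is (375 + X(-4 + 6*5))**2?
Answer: 175561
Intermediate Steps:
v(K) = 0 (v(K) = 0*1 = 0)
l = 18 (l = (9 + 9)/(0 + 1) = 18/1 = 18*1 = 18)
X(Y) = 18 + Y (X(Y) = Y + 18 = 18 + Y)
(375 + X(-4 + 6*5))**2 = (375 + (18 + (-4 + 6*5)))**2 = (375 + (18 + (-4 + 30)))**2 = (375 + (18 + 26))**2 = (375 + 44)**2 = 419**2 = 175561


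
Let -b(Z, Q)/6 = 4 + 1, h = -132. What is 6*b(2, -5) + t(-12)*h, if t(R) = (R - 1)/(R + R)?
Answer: -503/2 ≈ -251.50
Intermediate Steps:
t(R) = (-1 + R)/(2*R) (t(R) = (-1 + R)/((2*R)) = (-1 + R)*(1/(2*R)) = (-1 + R)/(2*R))
b(Z, Q) = -30 (b(Z, Q) = -6*(4 + 1) = -6*5 = -30)
6*b(2, -5) + t(-12)*h = 6*(-30) + ((½)*(-1 - 12)/(-12))*(-132) = -180 + ((½)*(-1/12)*(-13))*(-132) = -180 + (13/24)*(-132) = -180 - 143/2 = -503/2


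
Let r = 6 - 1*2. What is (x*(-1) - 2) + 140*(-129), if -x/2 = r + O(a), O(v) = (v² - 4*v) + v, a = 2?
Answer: -18058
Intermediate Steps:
O(v) = v² - 3*v
r = 4 (r = 6 - 2 = 4)
x = -4 (x = -2*(4 + 2*(-3 + 2)) = -2*(4 + 2*(-1)) = -2*(4 - 2) = -2*2 = -4)
(x*(-1) - 2) + 140*(-129) = (-4*(-1) - 2) + 140*(-129) = (4 - 2) - 18060 = 2 - 18060 = -18058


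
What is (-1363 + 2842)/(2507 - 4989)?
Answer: -87/146 ≈ -0.59589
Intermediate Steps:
(-1363 + 2842)/(2507 - 4989) = 1479/(-2482) = 1479*(-1/2482) = -87/146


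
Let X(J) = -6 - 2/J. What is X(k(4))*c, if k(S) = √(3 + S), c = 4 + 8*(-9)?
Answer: 408 + 136*√7/7 ≈ 459.40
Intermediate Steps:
c = -68 (c = 4 - 72 = -68)
X(J) = -6 - 2/J
X(k(4))*c = (-6 - 2/√(3 + 4))*(-68) = (-6 - 2*√7/7)*(-68) = 408 + 136*√7/7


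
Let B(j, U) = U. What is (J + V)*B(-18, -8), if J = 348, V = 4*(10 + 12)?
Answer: -3488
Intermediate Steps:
V = 88 (V = 4*22 = 88)
(J + V)*B(-18, -8) = (348 + 88)*(-8) = 436*(-8) = -3488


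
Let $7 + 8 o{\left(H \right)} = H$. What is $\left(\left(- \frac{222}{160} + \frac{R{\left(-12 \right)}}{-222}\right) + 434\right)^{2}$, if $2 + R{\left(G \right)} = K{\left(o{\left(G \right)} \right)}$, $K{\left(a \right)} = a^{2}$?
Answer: $\frac{944432898067129}{5046681600} \approx 1.8714 \cdot 10^{5}$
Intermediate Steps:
$o{\left(H \right)} = - \frac{7}{8} + \frac{H}{8}$
$R{\left(G \right)} = -2 + \left(- \frac{7}{8} + \frac{G}{8}\right)^{2}$
$\left(\left(- \frac{222}{160} + \frac{R{\left(-12 \right)}}{-222}\right) + 434\right)^{2} = \left(\left(- \frac{222}{160} + \frac{-2 + \frac{\left(-7 - 12\right)^{2}}{64}}{-222}\right) + 434\right)^{2} = \left(\left(\left(-222\right) \frac{1}{160} + \left(-2 + \frac{\left(-19\right)^{2}}{64}\right) \left(- \frac{1}{222}\right)\right) + 434\right)^{2} = \left(\left(- \frac{111}{80} + \left(-2 + \frac{1}{64} \cdot 361\right) \left(- \frac{1}{222}\right)\right) + 434\right)^{2} = \left(\left(- \frac{111}{80} + \left(-2 + \frac{361}{64}\right) \left(- \frac{1}{222}\right)\right) + 434\right)^{2} = \left(\left(- \frac{111}{80} + \frac{233}{64} \left(- \frac{1}{222}\right)\right) + 434\right)^{2} = \left(\left(- \frac{111}{80} - \frac{233}{14208}\right) + 434\right)^{2} = \left(- \frac{99733}{71040} + 434\right)^{2} = \left(\frac{30731627}{71040}\right)^{2} = \frac{944432898067129}{5046681600}$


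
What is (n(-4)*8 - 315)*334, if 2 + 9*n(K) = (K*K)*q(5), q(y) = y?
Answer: -246158/3 ≈ -82053.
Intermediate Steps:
n(K) = -2/9 + 5*K²/9 (n(K) = -2/9 + ((K*K)*5)/9 = -2/9 + (K²*5)/9 = -2/9 + (5*K²)/9 = -2/9 + 5*K²/9)
(n(-4)*8 - 315)*334 = ((-2/9 + (5/9)*(-4)²)*8 - 315)*334 = ((-2/9 + (5/9)*16)*8 - 315)*334 = ((-2/9 + 80/9)*8 - 315)*334 = ((26/3)*8 - 315)*334 = (208/3 - 315)*334 = -737/3*334 = -246158/3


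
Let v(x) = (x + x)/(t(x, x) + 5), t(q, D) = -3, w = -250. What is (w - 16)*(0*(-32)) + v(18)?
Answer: 18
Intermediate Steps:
v(x) = x (v(x) = (x + x)/(-3 + 5) = (2*x)/2 = (2*x)*(½) = x)
(w - 16)*(0*(-32)) + v(18) = (-250 - 16)*(0*(-32)) + 18 = -266*0 + 18 = 0 + 18 = 18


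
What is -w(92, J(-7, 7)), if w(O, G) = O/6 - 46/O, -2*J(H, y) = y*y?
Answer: -89/6 ≈ -14.833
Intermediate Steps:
J(H, y) = -y²/2 (J(H, y) = -y*y/2 = -y²/2)
w(O, G) = -46/O + O/6 (w(O, G) = O*(⅙) - 46/O = O/6 - 46/O = -46/O + O/6)
-w(92, J(-7, 7)) = -(-46/92 + (⅙)*92) = -(-46*1/92 + 46/3) = -(-½ + 46/3) = -1*89/6 = -89/6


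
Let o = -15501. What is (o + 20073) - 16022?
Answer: -11450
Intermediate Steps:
(o + 20073) - 16022 = (-15501 + 20073) - 16022 = 4572 - 16022 = -11450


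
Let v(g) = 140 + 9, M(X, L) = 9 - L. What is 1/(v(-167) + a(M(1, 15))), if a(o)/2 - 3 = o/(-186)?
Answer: 31/4807 ≈ 0.0064489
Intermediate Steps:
v(g) = 149
a(o) = 6 - o/93 (a(o) = 6 + 2*(o/(-186)) = 6 + 2*(o*(-1/186)) = 6 + 2*(-o/186) = 6 - o/93)
1/(v(-167) + a(M(1, 15))) = 1/(149 + (6 - (9 - 1*15)/93)) = 1/(149 + (6 - (9 - 15)/93)) = 1/(149 + (6 - 1/93*(-6))) = 1/(149 + (6 + 2/31)) = 1/(149 + 188/31) = 1/(4807/31) = 31/4807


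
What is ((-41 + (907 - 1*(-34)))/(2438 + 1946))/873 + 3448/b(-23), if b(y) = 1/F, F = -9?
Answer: -3299073959/106312 ≈ -31032.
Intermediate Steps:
b(y) = -1/9 (b(y) = 1/(-9) = -1/9)
((-41 + (907 - 1*(-34)))/(2438 + 1946))/873 + 3448/b(-23) = ((-41 + (907 - 1*(-34)))/(2438 + 1946))/873 + 3448/(-1/9) = ((-41 + (907 + 34))/4384)*(1/873) + 3448*(-9) = ((-41 + 941)*(1/4384))*(1/873) - 31032 = (900*(1/4384))*(1/873) - 31032 = (225/1096)*(1/873) - 31032 = 25/106312 - 31032 = -3299073959/106312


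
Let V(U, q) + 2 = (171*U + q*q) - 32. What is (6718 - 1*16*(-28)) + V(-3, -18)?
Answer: 6943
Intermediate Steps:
V(U, q) = -34 + q**2 + 171*U (V(U, q) = -2 + ((171*U + q*q) - 32) = -2 + ((171*U + q**2) - 32) = -2 + ((q**2 + 171*U) - 32) = -2 + (-32 + q**2 + 171*U) = -34 + q**2 + 171*U)
(6718 - 1*16*(-28)) + V(-3, -18) = (6718 - 1*16*(-28)) + (-34 + (-18)**2 + 171*(-3)) = (6718 - 16*(-28)) + (-34 + 324 - 513) = (6718 + 448) - 223 = 7166 - 223 = 6943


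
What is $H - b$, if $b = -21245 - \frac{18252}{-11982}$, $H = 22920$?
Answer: $\frac{88194463}{1997} \approx 44164.0$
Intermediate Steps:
$b = - \frac{42423223}{1997}$ ($b = -21245 - - \frac{3042}{1997} = -21245 + \frac{3042}{1997} = - \frac{42423223}{1997} \approx -21243.0$)
$H - b = 22920 - - \frac{42423223}{1997} = 22920 + \frac{42423223}{1997} = \frac{88194463}{1997}$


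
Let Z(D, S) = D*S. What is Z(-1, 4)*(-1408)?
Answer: 5632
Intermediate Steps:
Z(-1, 4)*(-1408) = -1*4*(-1408) = -4*(-1408) = 5632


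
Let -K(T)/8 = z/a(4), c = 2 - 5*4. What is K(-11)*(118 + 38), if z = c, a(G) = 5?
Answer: 22464/5 ≈ 4492.8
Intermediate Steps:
c = -18 (c = 2 - 20 = -18)
z = -18
K(T) = 144/5 (K(T) = -(-144)/5 = -8*(-18/5) = 144/5)
K(-11)*(118 + 38) = 144*(118 + 38)/5 = (144/5)*156 = 22464/5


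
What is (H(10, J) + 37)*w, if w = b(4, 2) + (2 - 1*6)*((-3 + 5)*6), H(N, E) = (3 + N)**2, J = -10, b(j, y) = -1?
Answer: -10094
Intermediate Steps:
w = -49 (w = -1 + (2 - 1*6)*((-3 + 5)*6) = -1 + (2 - 6)*(2*6) = -1 - 4*12 = -1 - 48 = -49)
(H(10, J) + 37)*w = ((3 + 10)**2 + 37)*(-49) = (13**2 + 37)*(-49) = (169 + 37)*(-49) = 206*(-49) = -10094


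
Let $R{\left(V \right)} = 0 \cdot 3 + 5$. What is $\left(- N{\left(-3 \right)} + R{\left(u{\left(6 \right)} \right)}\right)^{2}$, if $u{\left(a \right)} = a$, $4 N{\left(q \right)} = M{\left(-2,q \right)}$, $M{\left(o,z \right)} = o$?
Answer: $\frac{121}{4} \approx 30.25$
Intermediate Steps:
$N{\left(q \right)} = - \frac{1}{2}$ ($N{\left(q \right)} = \frac{1}{4} \left(-2\right) = - \frac{1}{2}$)
$R{\left(V \right)} = 5$ ($R{\left(V \right)} = 0 + 5 = 5$)
$\left(- N{\left(-3 \right)} + R{\left(u{\left(6 \right)} \right)}\right)^{2} = \left(\left(-1\right) \left(- \frac{1}{2}\right) + 5\right)^{2} = \left(\frac{1}{2} + 5\right)^{2} = \left(\frac{11}{2}\right)^{2} = \frac{121}{4}$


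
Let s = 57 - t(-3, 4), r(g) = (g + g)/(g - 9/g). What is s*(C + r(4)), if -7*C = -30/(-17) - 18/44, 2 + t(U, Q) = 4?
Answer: 57305/238 ≈ 240.78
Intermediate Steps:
t(U, Q) = 2 (t(U, Q) = -2 + 4 = 2)
r(g) = 2*g/(g - 9/g) (r(g) = (2*g)/(g - 9/g) = 2*g/(g - 9/g))
C = -507/2618 (C = -(-30/(-17) - 18/44)/7 = -(-30*(-1/17) - 18*1/44)/7 = -(30/17 - 9/22)/7 = -⅐*507/374 = -507/2618 ≈ -0.19366)
s = 55 (s = 57 - 1*2 = 57 - 2 = 55)
s*(C + r(4)) = 55*(-507/2618 + 2*4²/(-9 + 4²)) = 55*(-507/2618 + 2*16/(-9 + 16)) = 55*(-507/2618 + 2*16/7) = 55*(-507/2618 + 2*16*(⅐)) = 55*(-507/2618 + 32/7) = 55*(11461/2618) = 57305/238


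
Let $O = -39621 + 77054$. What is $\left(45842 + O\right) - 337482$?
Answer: $-254207$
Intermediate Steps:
$O = 37433$
$\left(45842 + O\right) - 337482 = \left(45842 + 37433\right) - 337482 = 83275 - 337482 = -254207$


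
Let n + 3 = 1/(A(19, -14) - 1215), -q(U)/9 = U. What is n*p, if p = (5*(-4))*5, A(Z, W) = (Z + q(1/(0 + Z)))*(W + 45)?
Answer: 3653800/12173 ≈ 300.16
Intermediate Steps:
q(U) = -9*U
A(Z, W) = (45 + W)*(Z - 9/Z) (A(Z, W) = (Z - 9/(0 + Z))*(W + 45) = (Z - 9/Z)*(45 + W) = (45 + W)*(Z - 9/Z))
p = -100 (p = -20*5 = -100)
n = -36538/12173 (n = -3 + 1/((-405 - 9*(-14) + 19²*(45 - 14))/19 - 1215) = -3 + 1/((-405 + 126 + 361*31)/19 - 1215) = -3 + 1/((-405 + 126 + 11191)/19 - 1215) = -3 + 1/((1/19)*10912 - 1215) = -3 + 1/(10912/19 - 1215) = -3 + 1/(-12173/19) = -3 - 19/12173 = -36538/12173 ≈ -3.0016)
n*p = -36538/12173*(-100) = 3653800/12173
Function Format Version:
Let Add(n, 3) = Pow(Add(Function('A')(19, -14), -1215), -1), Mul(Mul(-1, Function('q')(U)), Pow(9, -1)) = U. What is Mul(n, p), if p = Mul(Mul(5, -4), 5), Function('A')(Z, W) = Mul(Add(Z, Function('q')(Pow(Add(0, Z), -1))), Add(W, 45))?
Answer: Rational(3653800, 12173) ≈ 300.16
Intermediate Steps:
Function('q')(U) = Mul(-9, U)
Function('A')(Z, W) = Mul(Add(45, W), Add(Z, Mul(-9, Pow(Z, -1)))) (Function('A')(Z, W) = Mul(Add(Z, Mul(-9, Pow(Add(0, Z), -1))), Add(W, 45)) = Mul(Add(Z, Mul(-9, Pow(Z, -1))), Add(45, W)) = Mul(Add(45, W), Add(Z, Mul(-9, Pow(Z, -1)))))
p = -100 (p = Mul(-20, 5) = -100)
n = Rational(-36538, 12173) (n = Add(-3, Pow(Add(Mul(Pow(19, -1), Add(-405, Mul(-9, -14), Mul(Pow(19, 2), Add(45, -14)))), -1215), -1)) = Add(-3, Pow(Add(Mul(Rational(1, 19), Add(-405, 126, Mul(361, 31))), -1215), -1)) = Add(-3, Pow(Add(Mul(Rational(1, 19), Add(-405, 126, 11191)), -1215), -1)) = Add(-3, Pow(Add(Mul(Rational(1, 19), 10912), -1215), -1)) = Add(-3, Pow(Add(Rational(10912, 19), -1215), -1)) = Add(-3, Pow(Rational(-12173, 19), -1)) = Add(-3, Rational(-19, 12173)) = Rational(-36538, 12173) ≈ -3.0016)
Mul(n, p) = Mul(Rational(-36538, 12173), -100) = Rational(3653800, 12173)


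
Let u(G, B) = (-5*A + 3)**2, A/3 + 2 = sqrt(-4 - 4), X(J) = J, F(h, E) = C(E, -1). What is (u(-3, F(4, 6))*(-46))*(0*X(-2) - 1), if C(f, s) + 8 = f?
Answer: -32706 - 91080*I*sqrt(2) ≈ -32706.0 - 1.2881e+5*I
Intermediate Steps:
C(f, s) = -8 + f
F(h, E) = -8 + E
A = -6 + 6*I*sqrt(2) (A = -6 + 3*sqrt(-4 - 4) = -6 + 3*sqrt(-8) = -6 + 3*(2*I*sqrt(2)) = -6 + 6*I*sqrt(2) ≈ -6.0 + 8.4853*I)
u(G, B) = (33 - 30*I*sqrt(2))**2 (u(G, B) = (-5*(-6 + 6*I*sqrt(2)) + 3)**2 = ((30 - 30*I*sqrt(2)) + 3)**2 = (33 - 30*I*sqrt(2))**2)
(u(-3, F(4, 6))*(-46))*(0*X(-2) - 1) = ((-711 - 1980*I*sqrt(2))*(-46))*(0*(-2) - 1) = (32706 + 91080*I*sqrt(2))*(0 - 1) = (32706 + 91080*I*sqrt(2))*(-1) = -32706 - 91080*I*sqrt(2)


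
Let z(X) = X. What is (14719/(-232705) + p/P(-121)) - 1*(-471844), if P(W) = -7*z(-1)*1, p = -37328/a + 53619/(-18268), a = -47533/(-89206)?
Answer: 653247215850164427853/1414457761241140 ≈ 4.6184e+5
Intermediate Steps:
a = 47533/89206 (a = -47533*(-1/89206) = 47533/89206 ≈ 0.53285)
p = -60832825156151/868332844 (p = -37328/47533/89206 + 53619/(-18268) = -37328*89206/47533 + 53619*(-1/18268) = -3329881568/47533 - 53619/18268 = -60832825156151/868332844 ≈ -70057.)
P(W) = 7 (P(W) = -7*(-1)*1 = 7*1 = 7)
(14719/(-232705) + p/P(-121)) - 1*(-471844) = (14719/(-232705) - 60832825156151/868332844/7) - 1*(-471844) = (14719*(-1/232705) - 60832825156151/868332844*⅐) + 471844 = (-14719/232705 - 60832825156151/6078329908) + 471844 = -14156192044900034307/1414457761241140 + 471844 = 653247215850164427853/1414457761241140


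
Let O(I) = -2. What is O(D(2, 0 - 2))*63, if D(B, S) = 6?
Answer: -126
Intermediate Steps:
O(D(2, 0 - 2))*63 = -2*63 = -126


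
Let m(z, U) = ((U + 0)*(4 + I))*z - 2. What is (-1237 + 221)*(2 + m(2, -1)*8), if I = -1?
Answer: 62992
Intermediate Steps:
m(z, U) = -2 + 3*U*z (m(z, U) = ((U + 0)*(4 - 1))*z - 2 = (U*3)*z - 2 = (3*U)*z - 2 = 3*U*z - 2 = -2 + 3*U*z)
(-1237 + 221)*(2 + m(2, -1)*8) = (-1237 + 221)*(2 + (-2 + 3*(-1)*2)*8) = -1016*(2 + (-2 - 6)*8) = -1016*(2 - 8*8) = -1016*(2 - 64) = -1016*(-62) = 62992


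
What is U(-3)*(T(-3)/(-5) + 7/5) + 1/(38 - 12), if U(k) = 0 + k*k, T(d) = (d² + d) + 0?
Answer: 239/130 ≈ 1.8385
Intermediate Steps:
T(d) = d + d² (T(d) = (d + d²) + 0 = d + d²)
U(k) = k² (U(k) = 0 + k² = k²)
U(-3)*(T(-3)/(-5) + 7/5) + 1/(38 - 12) = (-3)²*(-3*(1 - 3)/(-5) + 7/5) + 1/(38 - 12) = 9*(-3*(-2)*(-⅕) + 7*(⅕)) + 1/26 = 9*(6*(-⅕) + 7/5) + 1/26 = 9*(-6/5 + 7/5) + 1/26 = 9*(⅕) + 1/26 = 9/5 + 1/26 = 239/130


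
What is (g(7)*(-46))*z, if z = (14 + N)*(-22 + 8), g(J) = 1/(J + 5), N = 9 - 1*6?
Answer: 2737/3 ≈ 912.33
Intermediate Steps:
N = 3 (N = 9 - 6 = 3)
g(J) = 1/(5 + J)
z = -238 (z = (14 + 3)*(-22 + 8) = 17*(-14) = -238)
(g(7)*(-46))*z = (-46/(5 + 7))*(-238) = (-46/12)*(-238) = ((1/12)*(-46))*(-238) = -23/6*(-238) = 2737/3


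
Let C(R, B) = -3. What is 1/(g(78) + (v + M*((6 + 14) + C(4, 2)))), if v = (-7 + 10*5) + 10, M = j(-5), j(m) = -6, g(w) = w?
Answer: 1/29 ≈ 0.034483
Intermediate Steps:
M = -6
v = 53 (v = (-7 + 50) + 10 = 43 + 10 = 53)
1/(g(78) + (v + M*((6 + 14) + C(4, 2)))) = 1/(78 + (53 - 6*((6 + 14) - 3))) = 1/(78 + (53 - 6*(20 - 3))) = 1/(78 + (53 - 6*17)) = 1/(78 + (53 - 102)) = 1/(78 - 49) = 1/29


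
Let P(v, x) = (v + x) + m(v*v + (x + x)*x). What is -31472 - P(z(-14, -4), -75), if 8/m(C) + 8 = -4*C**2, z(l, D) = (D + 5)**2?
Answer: -3974515924192/126585003 ≈ -31398.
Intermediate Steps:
z(l, D) = (5 + D)**2
m(C) = 8/(-8 - 4*C**2)
P(v, x) = v + x - 2/(2 + (v**2 + 2*x**2)**2) (P(v, x) = (v + x) - 2/(2 + (v*v + (x + x)*x)**2) = (v + x) - 2/(2 + (v**2 + (2*x)*x)**2) = (v + x) - 2/(2 + (v**2 + 2*x**2)**2) = v + x - 2/(2 + (v**2 + 2*x**2)**2))
-31472 - P(z(-14, -4), -75) = -31472 - ((5 - 4)**2 - 75 - 2/(2 + (((5 - 4)**2)**2 + 2*(-75)**2)**2)) = -31472 - (1**2 - 75 - 2/(2 + ((1**2)**2 + 2*5625)**2)) = -31472 - (1 - 75 - 2/(2 + (1**2 + 11250)**2)) = -31472 - (1 - 75 - 2/(2 + (1 + 11250)**2)) = -31472 - (1 - 75 - 2/(2 + 11251**2)) = -31472 - (1 - 75 - 2/(2 + 126585001)) = -31472 - (1 - 75 - 2/126585003) = -31472 - 1*(-9367290224/126585003) = -31472 + 9367290224/126585003 = -3974515924192/126585003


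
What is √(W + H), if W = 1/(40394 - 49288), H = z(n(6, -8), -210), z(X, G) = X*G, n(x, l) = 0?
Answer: I*√8894/8894 ≈ 0.010604*I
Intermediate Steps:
z(X, G) = G*X
H = 0 (H = -210*0 = 0)
W = -1/8894 (W = 1/(-8894) = -1/8894 ≈ -0.00011244)
√(W + H) = √(-1/8894 + 0) = √(-1/8894) = I*√8894/8894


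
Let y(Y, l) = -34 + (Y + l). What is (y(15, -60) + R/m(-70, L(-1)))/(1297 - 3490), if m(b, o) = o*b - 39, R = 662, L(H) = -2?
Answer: 2439/73831 ≈ 0.033035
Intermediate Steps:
y(Y, l) = -34 + Y + l
m(b, o) = -39 + b*o (m(b, o) = b*o - 39 = -39 + b*o)
(y(15, -60) + R/m(-70, L(-1)))/(1297 - 3490) = ((-34 + 15 - 60) + 662/(-39 - 70*(-2)))/(1297 - 3490) = (-79 + 662/(-39 + 140))/(-2193) = (-79 + 662/101)*(-1/2193) = -7317/101*(-1/2193) = 2439/73831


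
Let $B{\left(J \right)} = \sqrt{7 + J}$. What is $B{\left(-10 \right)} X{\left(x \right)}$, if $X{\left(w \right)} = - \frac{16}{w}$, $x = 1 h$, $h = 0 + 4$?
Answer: $- 4 i \sqrt{3} \approx - 6.9282 i$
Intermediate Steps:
$h = 4$
$x = 4$ ($x = 1 \cdot 4 = 4$)
$B{\left(-10 \right)} X{\left(x \right)} = \sqrt{7 - 10} \left(- \frac{16}{4}\right) = \sqrt{-3} \left(\left(-16\right) \frac{1}{4}\right) = i \sqrt{3} \left(-4\right) = - 4 i \sqrt{3}$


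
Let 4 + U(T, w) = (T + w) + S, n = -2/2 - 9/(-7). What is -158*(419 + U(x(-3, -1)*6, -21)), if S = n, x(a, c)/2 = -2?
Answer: -409536/7 ≈ -58505.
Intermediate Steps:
x(a, c) = -4 (x(a, c) = 2*(-2) = -4)
n = 2/7 (n = -2*1/2 - 9*(-1/7) = -1 + 9/7 = 2/7 ≈ 0.28571)
S = 2/7 ≈ 0.28571
U(T, w) = -26/7 + T + w (U(T, w) = -4 + ((T + w) + 2/7) = -4 + (2/7 + T + w) = -26/7 + T + w)
-158*(419 + U(x(-3, -1)*6, -21)) = -158*(419 + (-26/7 - 4*6 - 21)) = -158*(419 + (-26/7 - 24 - 21)) = -158*(419 - 341/7) = -158*2592/7 = -409536/7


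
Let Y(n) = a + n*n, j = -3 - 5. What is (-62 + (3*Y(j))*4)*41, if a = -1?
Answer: 28454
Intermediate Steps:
j = -8
Y(n) = -1 + n² (Y(n) = -1 + n*n = -1 + n²)
(-62 + (3*Y(j))*4)*41 = (-62 + (3*(-1 + (-8)²))*4)*41 = (-62 + (3*(-1 + 64))*4)*41 = (-62 + (3*63)*4)*41 = (-62 + 189*4)*41 = (-62 + 756)*41 = 694*41 = 28454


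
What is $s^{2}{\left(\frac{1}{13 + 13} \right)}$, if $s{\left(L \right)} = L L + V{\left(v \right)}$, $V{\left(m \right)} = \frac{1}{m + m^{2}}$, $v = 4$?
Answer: $\frac{7569}{2856100} \approx 0.0026501$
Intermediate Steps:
$s{\left(L \right)} = \frac{1}{20} + L^{2}$ ($s{\left(L \right)} = L L + \frac{1}{4 \left(1 + 4\right)} = L^{2} + \frac{1}{4 \cdot 5} = L^{2} + \frac{1}{4} \cdot \frac{1}{5} = L^{2} + \frac{1}{20} = \frac{1}{20} + L^{2}$)
$s^{2}{\left(\frac{1}{13 + 13} \right)} = \left(\frac{1}{20} + \left(\frac{1}{13 + 13}\right)^{2}\right)^{2} = \left(\frac{1}{20} + \left(\frac{1}{26}\right)^{2}\right)^{2} = \left(\frac{1}{20} + \frac{1}{676}\right)^{2} = \left(\frac{87}{1690}\right)^{2} = \frac{7569}{2856100}$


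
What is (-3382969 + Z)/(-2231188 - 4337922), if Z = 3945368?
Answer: -562399/6569110 ≈ -0.085613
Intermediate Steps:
(-3382969 + Z)/(-2231188 - 4337922) = (-3382969 + 3945368)/(-2231188 - 4337922) = 562399/(-6569110) = 562399*(-1/6569110) = -562399/6569110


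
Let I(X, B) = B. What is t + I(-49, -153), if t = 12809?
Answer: 12656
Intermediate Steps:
t + I(-49, -153) = 12809 - 153 = 12656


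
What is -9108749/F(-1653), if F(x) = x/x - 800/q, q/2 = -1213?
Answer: -11048912537/1613 ≈ -6.8499e+6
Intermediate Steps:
q = -2426 (q = 2*(-1213) = -2426)
F(x) = 1613/1213 (F(x) = x/x - 800/(-2426) = 1 - 800*(-1/2426) = 1 + 400/1213 = 1613/1213)
-9108749/F(-1653) = -9108749/1613/1213 = -9108749*1213/1613 = -11048912537/1613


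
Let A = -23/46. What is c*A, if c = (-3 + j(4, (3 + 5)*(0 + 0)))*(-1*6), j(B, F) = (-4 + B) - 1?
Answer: -12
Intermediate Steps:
j(B, F) = -5 + B
c = 24 (c = (-3 + (-5 + 4))*(-1*6) = (-3 - 1)*(-6) = -4*(-6) = 24)
A = -1/2 (A = -23*1/46 = -1/2 ≈ -0.50000)
c*A = 24*(-1/2) = -12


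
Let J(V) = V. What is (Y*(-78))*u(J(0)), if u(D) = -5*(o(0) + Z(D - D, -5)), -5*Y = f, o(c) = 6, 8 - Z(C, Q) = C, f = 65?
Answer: -70980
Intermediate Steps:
Z(C, Q) = 8 - C
Y = -13 (Y = -1/5*65 = -13)
u(D) = -70 (u(D) = -5*(6 + (8 - (D - D))) = -5*(6 + (8 - 1*0)) = -5*(6 + (8 + 0)) = -5*(6 + 8) = -5*14 = -70)
(Y*(-78))*u(J(0)) = -13*(-78)*(-70) = 1014*(-70) = -70980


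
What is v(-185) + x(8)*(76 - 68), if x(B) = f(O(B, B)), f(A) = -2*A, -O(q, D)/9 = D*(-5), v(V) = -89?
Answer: -5849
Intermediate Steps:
O(q, D) = 45*D (O(q, D) = -9*D*(-5) = -(-45)*D = 45*D)
x(B) = -90*B
v(-185) + x(8)*(76 - 68) = -89 + (-90*8)*(76 - 68) = -89 - 720*8 = -89 - 5760 = -5849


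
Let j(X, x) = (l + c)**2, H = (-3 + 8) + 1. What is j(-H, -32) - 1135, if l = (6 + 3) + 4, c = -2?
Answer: -1014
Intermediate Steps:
l = 13 (l = 9 + 4 = 13)
H = 6 (H = 5 + 1 = 6)
j(X, x) = 121 (j(X, x) = (13 - 2)**2 = 11**2 = 121)
j(-H, -32) - 1135 = 121 - 1135 = -1014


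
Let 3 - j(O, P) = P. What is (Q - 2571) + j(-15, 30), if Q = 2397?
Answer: -201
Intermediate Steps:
j(O, P) = 3 - P
(Q - 2571) + j(-15, 30) = (2397 - 2571) + (3 - 1*30) = -174 + (3 - 30) = -174 - 27 = -201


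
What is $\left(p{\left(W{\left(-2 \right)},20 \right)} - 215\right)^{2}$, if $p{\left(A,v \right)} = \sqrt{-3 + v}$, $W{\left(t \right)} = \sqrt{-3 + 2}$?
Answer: $\left(215 - \sqrt{17}\right)^{2} \approx 44469.0$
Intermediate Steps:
$W{\left(t \right)} = i$ ($W{\left(t \right)} = \sqrt{-1} = i$)
$\left(p{\left(W{\left(-2 \right)},20 \right)} - 215\right)^{2} = \left(\sqrt{-3 + 20} - 215\right)^{2} = \left(\sqrt{17} - 215\right)^{2} = \left(-215 + \sqrt{17}\right)^{2}$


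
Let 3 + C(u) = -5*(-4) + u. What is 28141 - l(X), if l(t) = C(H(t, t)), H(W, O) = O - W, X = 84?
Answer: 28124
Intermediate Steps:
C(u) = 17 + u (C(u) = -3 + (-5*(-4) + u) = -3 + (20 + u) = 17 + u)
l(t) = 17 (l(t) = 17 + (t - t) = 17 + 0 = 17)
28141 - l(X) = 28141 - 1*17 = 28141 - 17 = 28124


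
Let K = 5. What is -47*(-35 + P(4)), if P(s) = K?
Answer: 1410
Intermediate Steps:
P(s) = 5
-47*(-35 + P(4)) = -47*(-35 + 5) = -47*(-30) = 1410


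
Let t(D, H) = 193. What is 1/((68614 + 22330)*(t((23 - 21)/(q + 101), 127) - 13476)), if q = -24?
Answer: -1/1208009152 ≈ -8.2781e-10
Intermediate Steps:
1/((68614 + 22330)*(t((23 - 21)/(q + 101), 127) - 13476)) = 1/((68614 + 22330)*(193 - 13476)) = 1/(90944*(-13283)) = (1/90944)*(-1/13283) = -1/1208009152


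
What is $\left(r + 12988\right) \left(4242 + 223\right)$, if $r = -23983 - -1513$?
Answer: $-42337130$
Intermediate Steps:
$r = -22470$ ($r = -23983 + 1513 = -22470$)
$\left(r + 12988\right) \left(4242 + 223\right) = \left(-22470 + 12988\right) \left(4242 + 223\right) = \left(-9482\right) 4465 = -42337130$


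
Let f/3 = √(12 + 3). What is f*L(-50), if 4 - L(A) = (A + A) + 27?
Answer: 231*√15 ≈ 894.66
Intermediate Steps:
f = 3*√15 (f = 3*√(12 + 3) = 3*√15 ≈ 11.619)
L(A) = -23 - 2*A (L(A) = 4 - ((A + A) + 27) = 4 - (2*A + 27) = 4 - (27 + 2*A) = 4 + (-27 - 2*A) = -23 - 2*A)
f*L(-50) = (3*√15)*(-23 - 2*(-50)) = (3*√15)*(-23 + 100) = (3*√15)*77 = 231*√15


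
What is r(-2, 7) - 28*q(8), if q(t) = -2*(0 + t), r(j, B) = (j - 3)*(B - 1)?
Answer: 418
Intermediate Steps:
r(j, B) = (-1 + B)*(-3 + j) (r(j, B) = (-3 + j)*(-1 + B) = (-1 + B)*(-3 + j))
q(t) = -2*t
r(-2, 7) - 28*q(8) = (3 - 1*(-2) - 3*7 + 7*(-2)) - (-56)*8 = (3 + 2 - 21 - 14) - 28*(-16) = -30 + 448 = 418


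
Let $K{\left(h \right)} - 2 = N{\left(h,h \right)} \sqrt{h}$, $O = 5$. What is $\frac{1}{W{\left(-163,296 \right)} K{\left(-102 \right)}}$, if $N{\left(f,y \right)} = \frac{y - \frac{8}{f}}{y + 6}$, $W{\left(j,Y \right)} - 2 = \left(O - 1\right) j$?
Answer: $- \frac{58752}{2271687925} + \frac{31188 i \sqrt{102}}{2271687925} \approx -2.5863 \cdot 10^{-5} + 0.00013866 i$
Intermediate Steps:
$W{\left(j,Y \right)} = 2 + 4 j$ ($W{\left(j,Y \right)} = 2 + \left(5 - 1\right) j = 2 + 4 j$)
$N{\left(f,y \right)} = \frac{y - \frac{8}{f}}{6 + y}$
$K{\left(h \right)} = 2 + \frac{-8 + h^{2}}{\sqrt{h} \left(6 + h\right)}$ ($K{\left(h \right)} = 2 + \frac{-8 + h h}{h \left(6 + h\right)} \sqrt{h} = 2 + \frac{-8 + h^{2}}{h \left(6 + h\right)} \sqrt{h} = 2 + \frac{-8 + h^{2}}{\sqrt{h} \left(6 + h\right)}$)
$\frac{1}{W{\left(-163,296 \right)} K{\left(-102 \right)}} = \frac{1}{\left(2 + 4 \left(-163\right)\right) \frac{-8 + \left(-102\right)^{2} + 2 \sqrt{-102} \left(6 - 102\right)}{i \sqrt{102} \left(6 - 102\right)}} = \frac{1}{\left(2 - 652\right) \frac{- \frac{i \sqrt{102}}{102} \left(-8 + 10404 + 2 i \sqrt{102} \left(-96\right)\right)}{-96}} = \frac{1}{\left(-650\right) - \frac{i \sqrt{102}}{102} \left(- \frac{1}{96}\right) \left(-8 + 10404 - 192 i \sqrt{102}\right)} = - \frac{1}{650 - \frac{i \sqrt{102}}{102} \left(- \frac{1}{96}\right) \left(10396 - 192 i \sqrt{102}\right)} = - \frac{1}{650 \frac{i \sqrt{102} \left(10396 - 192 i \sqrt{102}\right)}{9792}} = - \frac{\left(-96\right) i \sqrt{102} \frac{1}{10396 - 192 i \sqrt{102}}}{650} = \frac{48 i \sqrt{102}}{325 \left(10396 - 192 i \sqrt{102}\right)}$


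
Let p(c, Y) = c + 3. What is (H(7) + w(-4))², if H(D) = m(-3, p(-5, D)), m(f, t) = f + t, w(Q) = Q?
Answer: 81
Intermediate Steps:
p(c, Y) = 3 + c
H(D) = -5 (H(D) = -3 + (3 - 5) = -3 - 2 = -5)
(H(7) + w(-4))² = (-5 - 4)² = (-9)² = 81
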